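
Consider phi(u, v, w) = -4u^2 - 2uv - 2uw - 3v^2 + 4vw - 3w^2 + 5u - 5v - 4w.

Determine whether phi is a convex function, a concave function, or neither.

phi is quadratic, so its Hessian is the constant matrix H = [[-8, -2, -2], [-2, -6, 4], [-2, 4, -6]].
Leading principal minors: -8, 44, -80.
Signs alternate −, +, − ⇒ H ≺ 0 ⇒ concave.

concave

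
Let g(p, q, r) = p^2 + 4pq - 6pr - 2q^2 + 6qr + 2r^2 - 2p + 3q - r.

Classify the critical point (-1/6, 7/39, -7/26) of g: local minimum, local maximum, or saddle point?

saddle point

The Hessian is constant: H = [[2, 4, -6], [4, -4, 6], [-6, 6, 4]].
Leading principal minors: Δ₁ = 2, Δ₂ = -24, Δ₃ = -312.
The minors fit neither the all-positive nor the alternating-sign pattern, so H is indefinite: a saddle point.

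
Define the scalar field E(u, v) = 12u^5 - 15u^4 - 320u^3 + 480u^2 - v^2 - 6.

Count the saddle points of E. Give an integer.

2

E separates as a function of u plus a function of v, so ∇E=0 decouples.
∂E/∂u = 60u(u - 4)(u - 1)(u + 4) = 0 at u ∈ {-4, 0, 1, 4}; ∂E/∂v = -2v = 0 at v ∈ {0}.
The Hessian is diagonal: diag(E_uu, E_vv). Second derivatives: E_uu(-4)=-9600, E_uu(0)=960, E_uu(1)=-900, E_uu(4)=5760; E_vv(0)=-2.
Saddle points occur where the two diagonal entries have opposite signs: (0, 0), (4, 0). Count: 2.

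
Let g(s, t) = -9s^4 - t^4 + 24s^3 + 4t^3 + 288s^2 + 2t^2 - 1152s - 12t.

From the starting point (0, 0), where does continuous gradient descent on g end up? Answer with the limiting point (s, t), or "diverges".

(2, 1)

g is separable, so gradient descent decouples: s follows -∂g/∂s, t follows -∂g/∂t.
∂g/∂s = -36(s - 4)(s - 2)(s + 4); at s=0 this is -1152, so s increases.
∂g/∂t = -4(t - 3)(t - 1)(t + 1); at t=0 this is -12, so t increases.
s converges to its nearest critical value 2 (a local min of the s-part); t converges to 1. The iterate converges to (2, 1).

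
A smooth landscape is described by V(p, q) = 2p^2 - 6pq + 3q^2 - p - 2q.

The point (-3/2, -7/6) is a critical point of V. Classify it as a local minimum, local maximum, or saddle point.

The Hessian of V is constant: H = [[4, -6], [-6, 6]].
det(H) = 4·6 − (-6)² = -12.
Since det(H) < 0, H is indefinite and the critical point is a saddle point.

saddle point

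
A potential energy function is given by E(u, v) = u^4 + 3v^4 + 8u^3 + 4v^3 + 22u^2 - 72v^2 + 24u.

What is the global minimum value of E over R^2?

E(u,v) separates as P(u) + Q(v), so its minimum is min P + min Q.
P'(u) = 4(u + 1)(u + 2)(u + 3) vanishes at u ∈ {-3, -2, -1}; Q'(v) = 12v(v - 3)(v + 4) vanishes at v ∈ {-4, 0, 3}.
Local minima of P (where P''>0): P(-3)=-9, P(-1)=-9. Local minima of Q: Q(-4)=-640, Q(3)=-297.
So the global minimum of E is P(-3) + Q(-4) = -9 − 640 = -649, attained at (-3, -4).

-649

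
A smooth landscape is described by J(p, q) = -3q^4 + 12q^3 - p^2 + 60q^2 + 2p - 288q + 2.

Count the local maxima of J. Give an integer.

J separates as a function of p plus a function of q, so ∇J=0 decouples.
∂J/∂p = -2(p - 1) = 0 at p ∈ {1}; ∂J/∂q = -12(q - 4)(q - 2)(q + 3) = 0 at q ∈ {-3, 2, 4}.
The Hessian is diagonal: diag(J_pp, J_qq). Second derivatives: J_pp(1)=-2; J_qq(-3)=-420, J_qq(2)=120, J_qq(4)=-168.
Local maxima occur where both diagonal entries negative: (1, -3), (1, 4). Count: 2.

2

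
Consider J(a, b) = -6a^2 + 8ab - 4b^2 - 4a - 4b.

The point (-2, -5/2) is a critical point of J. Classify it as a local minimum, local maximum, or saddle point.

local maximum

The Hessian of J is constant: H = [[-12, 8], [8, -8]].
det(H) = (-12)·(-8) − 8² = 32.
det(H) > 0 and tr(H) = -20 < 0, so H is negative definite and the point is a local maximum.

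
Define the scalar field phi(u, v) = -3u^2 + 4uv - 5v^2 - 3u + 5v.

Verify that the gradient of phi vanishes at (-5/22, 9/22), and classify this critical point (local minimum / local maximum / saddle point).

∇phi = (-6u + 4v - 3, 4u - 10v + 5); substituting (-5/22, 9/22) gives ∇phi = (0, 0), so (-5/22, 9/22) is indeed a critical point.
The Hessian of phi is constant: H = [[-6, 4], [4, -10]].
det(H) = (-6)·(-10) − 4² = 44.
det(H) > 0 and tr(H) = -16 < 0, so H is negative definite and the point is a local maximum.

local maximum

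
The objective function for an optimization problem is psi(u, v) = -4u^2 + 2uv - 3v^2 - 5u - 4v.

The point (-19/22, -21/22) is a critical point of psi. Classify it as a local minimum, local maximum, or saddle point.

local maximum

The Hessian of psi is constant: H = [[-8, 2], [2, -6]].
det(H) = (-8)·(-6) − 2² = 44.
det(H) > 0 and tr(H) = -14 < 0, so H is negative definite and the point is a local maximum.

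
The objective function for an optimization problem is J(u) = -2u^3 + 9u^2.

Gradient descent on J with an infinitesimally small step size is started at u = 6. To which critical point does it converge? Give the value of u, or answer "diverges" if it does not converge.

J'(u) = -6u(u - 3), so J'(6) = -108.
Gradient descent moves in the -J' direction, i.e. u is increasing.
There is no critical point above u=6, and J' keeps the same sign, so the iterate runs off to +∞.

diverges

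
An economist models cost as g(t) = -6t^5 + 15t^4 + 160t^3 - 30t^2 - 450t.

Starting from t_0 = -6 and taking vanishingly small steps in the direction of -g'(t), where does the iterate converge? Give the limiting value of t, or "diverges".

-3

g'(t) = -30(t - 5)(t - 1)(t + 1)(t + 3), so g'(-6) = -34650.
Gradient descent moves in the -g' direction, i.e. t is increasing.
The nearest critical point in that direction is t = -3, where g'' = 1920 > 0 (a local minimum). The iterate converges there.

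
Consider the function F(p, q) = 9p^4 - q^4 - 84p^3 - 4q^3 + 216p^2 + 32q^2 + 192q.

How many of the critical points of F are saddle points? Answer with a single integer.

5

F separates as a function of p plus a function of q, so ∇F=0 decouples.
∂F/∂p = 36p(p - 4)(p - 3) = 0 at p ∈ {0, 3, 4}; ∂F/∂q = -4(q - 4)(q + 3)(q + 4) = 0 at q ∈ {-4, -3, 4}.
The Hessian is diagonal: diag(F_pp, F_qq). Second derivatives: F_pp(0)=432, F_pp(3)=-108, F_pp(4)=144; F_qq(-4)=-32, F_qq(-3)=28, F_qq(4)=-224.
Saddle points occur where the two diagonal entries have opposite signs: (0, -4), (0, 4), (3, -3), (4, -4), (4, 4). Count: 5.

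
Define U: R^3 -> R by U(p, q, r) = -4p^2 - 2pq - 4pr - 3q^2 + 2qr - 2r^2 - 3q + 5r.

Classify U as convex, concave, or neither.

U is quadratic, so its Hessian is the constant matrix H = [[-8, -2, -4], [-2, -6, 2], [-4, 2, -4]].
Leading principal minors: -8, 44, -16.
Signs alternate −, +, − ⇒ H ≺ 0 ⇒ concave.

concave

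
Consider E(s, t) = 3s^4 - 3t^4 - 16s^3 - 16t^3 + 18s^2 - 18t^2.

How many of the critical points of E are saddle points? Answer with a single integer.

5

E separates as a function of s plus a function of t, so ∇E=0 decouples.
∂E/∂s = 12s(s - 3)(s - 1) = 0 at s ∈ {0, 1, 3}; ∂E/∂t = -12t(t + 1)(t + 3) = 0 at t ∈ {-3, -1, 0}.
The Hessian is diagonal: diag(E_ss, E_tt). Second derivatives: E_ss(0)=36, E_ss(1)=-24, E_ss(3)=72; E_tt(-3)=-72, E_tt(-1)=24, E_tt(0)=-36.
Saddle points occur where the two diagonal entries have opposite signs: (0, -3), (0, 0), (1, -1), (3, -3), (3, 0). Count: 5.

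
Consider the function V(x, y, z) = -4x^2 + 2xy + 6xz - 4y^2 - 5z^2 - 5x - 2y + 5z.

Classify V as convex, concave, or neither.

concave

V is quadratic, so its Hessian is the constant matrix H = [[-8, 2, 6], [2, -8, 0], [6, 0, -10]].
Leading principal minors: -8, 60, -312.
Signs alternate −, +, − ⇒ H ≺ 0 ⇒ concave.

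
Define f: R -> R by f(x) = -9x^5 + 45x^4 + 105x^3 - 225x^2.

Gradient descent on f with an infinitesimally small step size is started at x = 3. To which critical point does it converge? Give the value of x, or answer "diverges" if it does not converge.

f'(x) = -45x(x - 5)(x - 1)(x + 2), so f'(3) = 2700.
Gradient descent moves in the -f' direction, i.e. x is decreasing.
The nearest critical point in that direction is x = 1, where f'' = 540 > 0 (a local minimum). The iterate converges there.

1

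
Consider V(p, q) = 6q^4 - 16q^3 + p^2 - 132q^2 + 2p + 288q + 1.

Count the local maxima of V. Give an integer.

0

V separates as a function of p plus a function of q, so ∇V=0 decouples.
∂V/∂p = 2(p + 1) = 0 at p ∈ {-1}; ∂V/∂q = 24(q - 4)(q - 1)(q + 3) = 0 at q ∈ {-3, 1, 4}.
The Hessian is diagonal: diag(V_pp, V_qq). Second derivatives: V_pp(-1)=2; V_qq(-3)=672, V_qq(1)=-288, V_qq(4)=504.
Local maxima occur where both diagonal entries negative: none. Count: 0.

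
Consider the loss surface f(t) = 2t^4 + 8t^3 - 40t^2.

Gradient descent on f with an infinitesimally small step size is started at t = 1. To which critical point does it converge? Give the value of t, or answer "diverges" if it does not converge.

f'(t) = 8t(t - 2)(t + 5), so f'(1) = -48.
Gradient descent moves in the -f' direction, i.e. t is increasing.
The nearest critical point in that direction is t = 2, where f'' = 112 > 0 (a local minimum). The iterate converges there.

2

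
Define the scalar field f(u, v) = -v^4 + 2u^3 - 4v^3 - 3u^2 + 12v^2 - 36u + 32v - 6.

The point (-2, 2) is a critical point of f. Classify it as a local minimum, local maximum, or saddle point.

local maximum

The mixed partial ∂²f/∂u∂v is 0, so the Hessian at any point is diag(f_uu, f_vv) = diag(6(2u - 1), 12(-v^2 - 2v + 2)).
At (-2, 2): H = diag(-30, -72).
Both eigenvalues are negative, so H is negative definite: a local maximum.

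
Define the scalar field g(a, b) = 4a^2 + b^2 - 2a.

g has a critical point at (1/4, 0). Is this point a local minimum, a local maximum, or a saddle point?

The Hessian of g is constant: H = [[8, 0], [0, 2]].
det(H) = 8·2 − 0² = 16.
det(H) > 0 and tr(H) = 10 > 0, so H is positive definite and the point is a local minimum.

local minimum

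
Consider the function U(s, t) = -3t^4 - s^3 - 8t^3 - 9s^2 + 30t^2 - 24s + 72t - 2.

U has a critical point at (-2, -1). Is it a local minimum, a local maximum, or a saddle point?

saddle point

The mixed partial ∂²U/∂s∂t is 0, so the Hessian at any point is diag(U_ss, U_tt) = diag(-6(s + 3), 12(-3t^2 - 4t + 5)).
At (-2, -1): H = diag(-6, 72).
The eigenvalues have opposite signs, so H is indefinite: a saddle point.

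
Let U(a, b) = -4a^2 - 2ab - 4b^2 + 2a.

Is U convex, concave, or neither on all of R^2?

U is quadratic, so its Hessian is the constant matrix H = [[-8, -2], [-2, -8]].
det(H) = 60, tr(H) = -16.
det(H) > 0 and tr(H) < 0, so H is negative definite everywhere: concave.

concave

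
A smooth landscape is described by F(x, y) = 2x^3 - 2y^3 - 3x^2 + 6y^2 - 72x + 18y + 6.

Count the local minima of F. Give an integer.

F separates as a function of x plus a function of y, so ∇F=0 decouples.
∂F/∂x = 6(x - 4)(x + 3) = 0 at x ∈ {-3, 4}; ∂F/∂y = -6(y - 3)(y + 1) = 0 at y ∈ {-1, 3}.
The Hessian is diagonal: diag(F_xx, F_yy). Second derivatives: F_xx(-3)=-42, F_xx(4)=42; F_yy(-1)=24, F_yy(3)=-24.
Local minima occur where both diagonal entries positive: (4, -1). Count: 1.

1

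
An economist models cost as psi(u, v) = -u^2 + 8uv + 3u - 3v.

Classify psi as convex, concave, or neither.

neither

psi is quadratic, so its Hessian is the constant matrix H = [[-2, 8], [8, 0]].
det(H) = -64, tr(H) = -2.
det(H) < 0, so H is indefinite: neither convex nor concave.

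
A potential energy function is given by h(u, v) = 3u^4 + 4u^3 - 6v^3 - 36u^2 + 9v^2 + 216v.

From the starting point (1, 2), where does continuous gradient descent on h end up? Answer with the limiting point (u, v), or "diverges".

(2, -3)

h is separable, so gradient descent decouples: u follows -∂h/∂u, v follows -∂h/∂v.
∂h/∂u = 12u(u - 2)(u + 3); at u=1 this is -48, so u increases.
∂h/∂v = -18(v - 4)(v + 3); at v=2 this is 180, so v decreases.
u converges to its nearest critical value 2 (a local min of the u-part); v converges to -3. The iterate converges to (2, -3).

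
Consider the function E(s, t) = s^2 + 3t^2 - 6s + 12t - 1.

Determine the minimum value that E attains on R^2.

E(s,t) separates as P(s) + Q(t) − 1, so its minimum is min P + min Q − 1.
P'(s) = 2s - 6 vanishes at s ∈ {3}; Q'(t) = 6(t + 2) vanishes at t ∈ {-2}.
Local minima of P (where P''>0): P(3)=-9. Local minima of Q: Q(-2)=-12.
So the global minimum of E is P(3) + Q(-2) − 1 = -9 − 12 − 1 = -22, attained at (3, -2).

-22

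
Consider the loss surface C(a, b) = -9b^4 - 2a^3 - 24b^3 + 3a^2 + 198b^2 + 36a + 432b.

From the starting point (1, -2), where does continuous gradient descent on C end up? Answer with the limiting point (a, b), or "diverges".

(-2, -1)

C is separable, so gradient descent decouples: a follows -∂C/∂a, b follows -∂C/∂b.
∂C/∂a = -6(a - 3)(a + 2); at a=1 this is 36, so a decreases.
∂C/∂b = -36(b - 3)(b + 1)(b + 4); at b=-2 this is -360, so b increases.
a converges to its nearest critical value -2 (a local min of the a-part); b converges to -1. The iterate converges to (-2, -1).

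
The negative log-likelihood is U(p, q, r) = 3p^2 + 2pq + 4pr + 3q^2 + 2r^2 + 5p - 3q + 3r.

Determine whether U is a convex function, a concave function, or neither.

U is quadratic, so its Hessian is the constant matrix H = [[6, 2, 4], [2, 6, 0], [4, 0, 4]].
Leading principal minors: 6, 32, 32.
All positive ⇒ H ≻ 0 ⇒ convex.

convex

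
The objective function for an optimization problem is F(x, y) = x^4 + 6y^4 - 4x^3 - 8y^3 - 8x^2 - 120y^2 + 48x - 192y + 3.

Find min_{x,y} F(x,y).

-1741

F(x,y) separates as P(x) + Q(y) + 3, so its minimum is min P + min Q + 3.
P'(x) = 4(x - 3)(x - 2)(x + 2) vanishes at x ∈ {-2, 2, 3}; Q'(y) = 24(y - 4)(y + 1)(y + 2) vanishes at y ∈ {-2, -1, 4}.
Local minima of P (where P''>0): P(-2)=-80, P(3)=45. Local minima of Q: Q(-2)=64, Q(4)=-1664.
So the global minimum of F is P(-2) + Q(4) + 3 = -80 − 1664 + 3 = -1741, attained at (-2, 4).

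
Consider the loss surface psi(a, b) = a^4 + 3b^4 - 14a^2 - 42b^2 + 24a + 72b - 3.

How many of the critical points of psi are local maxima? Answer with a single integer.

psi separates as a function of a plus a function of b, so ∇psi=0 decouples.
∂psi/∂a = 4(a - 2)(a - 1)(a + 3) = 0 at a ∈ {-3, 1, 2}; ∂psi/∂b = 12(b - 2)(b - 1)(b + 3) = 0 at b ∈ {-3, 1, 2}.
The Hessian is diagonal: diag(psi_aa, psi_bb). Second derivatives: psi_aa(-3)=80, psi_aa(1)=-16, psi_aa(2)=20; psi_bb(-3)=240, psi_bb(1)=-48, psi_bb(2)=60.
Local maxima occur where both diagonal entries negative: (1, 1). Count: 1.

1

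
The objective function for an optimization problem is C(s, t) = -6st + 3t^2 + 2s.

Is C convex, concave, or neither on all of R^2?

neither

C is quadratic, so its Hessian is the constant matrix H = [[0, -6], [-6, 6]].
det(H) = -36, tr(H) = 6.
det(H) < 0, so H is indefinite: neither convex nor concave.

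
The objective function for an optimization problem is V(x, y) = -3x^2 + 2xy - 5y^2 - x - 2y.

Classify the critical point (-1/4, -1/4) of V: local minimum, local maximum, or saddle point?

local maximum

The Hessian of V is constant: H = [[-6, 2], [2, -10]].
det(H) = (-6)·(-10) − 2² = 56.
det(H) > 0 and tr(H) = -16 < 0, so H is negative definite and the point is a local maximum.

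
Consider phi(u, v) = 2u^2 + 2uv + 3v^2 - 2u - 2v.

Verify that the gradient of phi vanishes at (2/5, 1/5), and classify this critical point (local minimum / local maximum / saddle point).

local minimum

∇phi = (4u + 2v - 2, 2u + 6v - 2); substituting (2/5, 1/5) gives ∇phi = (0, 0), so (2/5, 1/5) is indeed a critical point.
The Hessian of phi is constant: H = [[4, 2], [2, 6]].
det(H) = 4·6 − 2² = 20.
det(H) > 0 and tr(H) = 10 > 0, so H is positive definite and the point is a local minimum.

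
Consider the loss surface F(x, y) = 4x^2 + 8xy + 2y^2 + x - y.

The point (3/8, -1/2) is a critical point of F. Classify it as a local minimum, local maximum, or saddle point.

The Hessian of F is constant: H = [[8, 8], [8, 4]].
det(H) = 8·4 − 8² = -32.
Since det(H) < 0, H is indefinite and the critical point is a saddle point.

saddle point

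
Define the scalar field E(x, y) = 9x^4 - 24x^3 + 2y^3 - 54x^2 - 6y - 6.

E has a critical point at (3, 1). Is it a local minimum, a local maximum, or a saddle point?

local minimum

The mixed partial ∂²E/∂x∂y is 0, so the Hessian at any point is diag(E_xx, E_yy) = diag(36(3x^2 - 4x - 3), 12y).
At (3, 1): H = diag(432, 12).
Both eigenvalues are positive, so H is positive definite: a local minimum.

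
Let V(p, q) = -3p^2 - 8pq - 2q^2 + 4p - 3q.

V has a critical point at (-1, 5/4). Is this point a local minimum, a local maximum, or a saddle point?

saddle point

The Hessian of V is constant: H = [[-6, -8], [-8, -4]].
det(H) = (-6)·(-4) − (-8)² = -40.
Since det(H) < 0, H is indefinite and the critical point is a saddle point.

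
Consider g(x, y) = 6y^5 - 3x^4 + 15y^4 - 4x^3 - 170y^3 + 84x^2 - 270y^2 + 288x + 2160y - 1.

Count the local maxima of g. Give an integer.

4

g separates as a function of x plus a function of y, so ∇g=0 decouples.
∂g/∂x = -12(x - 4)(x + 2)(x + 3) = 0 at x ∈ {-3, -2, 4}; ∂g/∂y = 30(y - 3)(y - 2)(y + 3)(y + 4) = 0 at y ∈ {-4, -3, 2, 3}.
The Hessian is diagonal: diag(g_xx, g_yy). Second derivatives: g_xx(-3)=-84, g_xx(-2)=72, g_xx(4)=-504; g_yy(-4)=-1260, g_yy(-3)=900, g_yy(2)=-900, g_yy(3)=1260.
Local maxima occur where both diagonal entries negative: (-3, -4), (-3, 2), (4, -4), (4, 2). Count: 4.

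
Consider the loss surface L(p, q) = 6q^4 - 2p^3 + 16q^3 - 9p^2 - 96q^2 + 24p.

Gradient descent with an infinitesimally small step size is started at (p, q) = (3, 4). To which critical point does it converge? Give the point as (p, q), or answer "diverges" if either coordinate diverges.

diverges

L is separable, so gradient descent decouples: p follows -∂L/∂p, q follows -∂L/∂q.
∂L/∂p = -6(p - 1)(p + 4); at p=3 this is -84, so p increases.
∂L/∂q = 24q(q - 2)(q + 4); at q=4 this is 1536, so q decreases.
The p-coordinate has no critical point in that direction and runs off to infinity.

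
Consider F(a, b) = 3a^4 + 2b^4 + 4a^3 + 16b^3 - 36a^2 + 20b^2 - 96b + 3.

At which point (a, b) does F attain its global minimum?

F(a,b) separates as P(a) + Q(b) + 3, so its minimum is min P + min Q + 3.
P'(a) = 12a(a - 2)(a + 3) vanishes at a ∈ {-3, 0, 2}; Q'(b) = 8(b - 1)(b + 3)(b + 4) vanishes at b ∈ {-4, -3, 1}.
Local minima of P (where P''>0): P(-3)=-189, P(2)=-64. Local minima of Q: Q(-4)=192, Q(1)=-58.
So the global minimum of F is P(-3) + Q(1) + 3 = -189 − 58 + 3 = -244, attained at (-3, 1).

(-3, 1)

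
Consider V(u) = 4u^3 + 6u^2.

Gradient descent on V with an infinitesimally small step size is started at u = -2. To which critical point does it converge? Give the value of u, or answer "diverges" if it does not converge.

diverges

V'(u) = 12u(u + 1), so V'(-2) = 24.
Gradient descent moves in the -V' direction, i.e. u is decreasing.
There is no critical point below u=-2, and V' keeps the same sign, so the iterate runs off to −∞.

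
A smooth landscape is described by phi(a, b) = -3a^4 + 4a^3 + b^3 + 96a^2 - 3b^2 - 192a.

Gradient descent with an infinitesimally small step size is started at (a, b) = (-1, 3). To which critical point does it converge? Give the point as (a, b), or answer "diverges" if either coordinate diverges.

phi is separable, so gradient descent decouples: a follows -∂phi/∂a, b follows -∂phi/∂b.
∂phi/∂a = -12(a - 4)(a - 1)(a + 4); at a=-1 this is -360, so a increases.
∂phi/∂b = 3b(b - 2); at b=3 this is 9, so b decreases.
a converges to its nearest critical value 1 (a local min of the a-part); b converges to 2. The iterate converges to (1, 2).

(1, 2)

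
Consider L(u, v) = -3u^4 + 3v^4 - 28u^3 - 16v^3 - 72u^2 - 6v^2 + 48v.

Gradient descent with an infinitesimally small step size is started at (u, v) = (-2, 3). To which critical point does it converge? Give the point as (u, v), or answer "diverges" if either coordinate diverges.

(-3, 4)

L is separable, so gradient descent decouples: u follows -∂L/∂u, v follows -∂L/∂v.
∂L/∂u = -12u(u + 3)(u + 4); at u=-2 this is 48, so u decreases.
∂L/∂v = 12(v - 4)(v - 1)(v + 1); at v=3 this is -96, so v increases.
u converges to its nearest critical value -3 (a local min of the u-part); v converges to 4. The iterate converges to (-3, 4).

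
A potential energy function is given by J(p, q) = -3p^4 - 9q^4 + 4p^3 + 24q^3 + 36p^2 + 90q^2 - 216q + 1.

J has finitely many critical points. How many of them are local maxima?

4

J separates as a function of p plus a function of q, so ∇J=0 decouples.
∂J/∂p = -12p(p - 3)(p + 2) = 0 at p ∈ {-2, 0, 3}; ∂J/∂q = -36(q - 3)(q - 1)(q + 2) = 0 at q ∈ {-2, 1, 3}.
The Hessian is diagonal: diag(J_pp, J_qq). Second derivatives: J_pp(-2)=-120, J_pp(0)=72, J_pp(3)=-180; J_qq(-2)=-540, J_qq(1)=216, J_qq(3)=-360.
Local maxima occur where both diagonal entries negative: (-2, -2), (-2, 3), (3, -2), (3, 3). Count: 4.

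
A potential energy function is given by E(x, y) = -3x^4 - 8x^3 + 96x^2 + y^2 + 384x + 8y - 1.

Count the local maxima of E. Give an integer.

E separates as a function of x plus a function of y, so ∇E=0 decouples.
∂E/∂x = -12(x - 4)(x + 2)(x + 4) = 0 at x ∈ {-4, -2, 4}; ∂E/∂y = 2(y + 4) = 0 at y ∈ {-4}.
The Hessian is diagonal: diag(E_xx, E_yy). Second derivatives: E_xx(-4)=-192, E_xx(-2)=144, E_xx(4)=-576; E_yy(-4)=2.
Local maxima occur where both diagonal entries negative: none. Count: 0.

0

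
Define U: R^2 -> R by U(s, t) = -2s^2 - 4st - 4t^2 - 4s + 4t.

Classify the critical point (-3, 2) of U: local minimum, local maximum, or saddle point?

local maximum

The Hessian of U is constant: H = [[-4, -4], [-4, -8]].
det(H) = (-4)·(-8) − (-4)² = 16.
det(H) > 0 and tr(H) = -12 < 0, so H is negative definite and the point is a local maximum.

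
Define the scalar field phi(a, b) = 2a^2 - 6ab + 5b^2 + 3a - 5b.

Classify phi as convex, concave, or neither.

phi is quadratic, so its Hessian is the constant matrix H = [[4, -6], [-6, 10]].
det(H) = 4, tr(H) = 14.
det(H) > 0 and tr(H) > 0, so H is positive definite everywhere: convex.

convex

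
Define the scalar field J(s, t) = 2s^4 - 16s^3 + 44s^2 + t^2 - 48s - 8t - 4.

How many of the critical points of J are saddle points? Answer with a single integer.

1

J separates as a function of s plus a function of t, so ∇J=0 decouples.
∂J/∂s = 8(s - 3)(s - 2)(s - 1) = 0 at s ∈ {1, 2, 3}; ∂J/∂t = 2(t - 4) = 0 at t ∈ {4}.
The Hessian is diagonal: diag(J_ss, J_tt). Second derivatives: J_ss(1)=16, J_ss(2)=-8, J_ss(3)=16; J_tt(4)=2.
Saddle points occur where the two diagonal entries have opposite signs: (2, 4). Count: 1.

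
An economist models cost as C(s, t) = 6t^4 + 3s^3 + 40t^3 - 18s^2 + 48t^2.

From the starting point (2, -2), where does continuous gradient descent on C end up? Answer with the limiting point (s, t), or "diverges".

(4, -4)

C is separable, so gradient descent decouples: s follows -∂C/∂s, t follows -∂C/∂t.
∂C/∂s = 9s(s - 4); at s=2 this is -36, so s increases.
∂C/∂t = 24t(t + 1)(t + 4); at t=-2 this is 96, so t decreases.
s converges to its nearest critical value 4 (a local min of the s-part); t converges to -4. The iterate converges to (4, -4).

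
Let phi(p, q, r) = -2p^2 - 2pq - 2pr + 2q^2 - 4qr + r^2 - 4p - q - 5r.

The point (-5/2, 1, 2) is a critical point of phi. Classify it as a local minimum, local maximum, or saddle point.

saddle point

The Hessian is constant: H = [[-4, -2, -2], [-2, 4, -4], [-2, -4, 2]].
Leading principal minors: Δ₁ = -4, Δ₂ = -20, Δ₃ = -24.
The minors fit neither the all-positive nor the alternating-sign pattern, so H is indefinite: a saddle point.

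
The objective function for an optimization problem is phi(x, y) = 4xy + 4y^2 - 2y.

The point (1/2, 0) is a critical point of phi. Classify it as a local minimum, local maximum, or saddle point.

saddle point

The Hessian of phi is constant: H = [[0, 4], [4, 8]].
det(H) = 0·8 − 4² = -16.
Since det(H) < 0, H is indefinite and the critical point is a saddle point.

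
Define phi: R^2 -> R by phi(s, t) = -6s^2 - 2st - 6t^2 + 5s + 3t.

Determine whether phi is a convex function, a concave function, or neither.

phi is quadratic, so its Hessian is the constant matrix H = [[-12, -2], [-2, -12]].
det(H) = 140, tr(H) = -24.
det(H) > 0 and tr(H) < 0, so H is negative definite everywhere: concave.

concave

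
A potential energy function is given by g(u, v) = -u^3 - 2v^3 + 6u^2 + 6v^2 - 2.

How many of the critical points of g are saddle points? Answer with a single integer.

2

g separates as a function of u plus a function of v, so ∇g=0 decouples.
∂g/∂u = -3u(u - 4) = 0 at u ∈ {0, 4}; ∂g/∂v = -6v(v - 2) = 0 at v ∈ {0, 2}.
The Hessian is diagonal: diag(g_uu, g_vv). Second derivatives: g_uu(0)=12, g_uu(4)=-12; g_vv(0)=12, g_vv(2)=-12.
Saddle points occur where the two diagonal entries have opposite signs: (0, 2), (4, 0). Count: 2.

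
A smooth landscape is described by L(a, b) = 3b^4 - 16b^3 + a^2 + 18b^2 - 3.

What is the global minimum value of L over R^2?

L(a,b) separates as P(a) + Q(b) − 3, so its minimum is min P + min Q − 3.
P'(a) = 2a vanishes at a ∈ {0}; Q'(b) = 12b(b - 3)(b - 1) vanishes at b ∈ {0, 1, 3}.
Local minima of P (where P''>0): P(0)=0. Local minima of Q: Q(0)=0, Q(3)=-27.
So the global minimum of L is P(0) + Q(3) − 3 = 0 − 27 − 3 = -30, attained at (0, 3).

-30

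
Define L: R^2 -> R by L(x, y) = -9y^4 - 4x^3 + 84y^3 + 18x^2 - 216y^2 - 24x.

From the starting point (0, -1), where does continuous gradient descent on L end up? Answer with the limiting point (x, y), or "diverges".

diverges

L is separable, so gradient descent decouples: x follows -∂L/∂x, y follows -∂L/∂y.
∂L/∂x = -12(x - 2)(x - 1); at x=0 this is -24, so x increases.
∂L/∂y = -36y(y - 4)(y - 3); at y=-1 this is 720, so y decreases.
The y-coordinate has no critical point in that direction and runs off to infinity.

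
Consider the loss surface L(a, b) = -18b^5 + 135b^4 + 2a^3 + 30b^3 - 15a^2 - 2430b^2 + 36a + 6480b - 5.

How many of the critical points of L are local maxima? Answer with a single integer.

L separates as a function of a plus a function of b, so ∇L=0 decouples.
∂L/∂a = 6(a - 3)(a - 2) = 0 at a ∈ {2, 3}; ∂L/∂b = -90(b - 4)(b - 3)(b - 2)(b + 3) = 0 at b ∈ {-3, 2, 3, 4}.
The Hessian is diagonal: diag(L_aa, L_bb). Second derivatives: L_aa(2)=-6, L_aa(3)=6; L_bb(-3)=18900, L_bb(2)=-900, L_bb(3)=540, L_bb(4)=-1260.
Local maxima occur where both diagonal entries negative: (2, 2), (2, 4). Count: 2.

2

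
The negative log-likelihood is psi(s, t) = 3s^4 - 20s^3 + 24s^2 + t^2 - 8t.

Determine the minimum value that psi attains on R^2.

psi(s,t) separates as P(s) + Q(t), so its minimum is min P + min Q.
P'(s) = 12s(s - 4)(s - 1) vanishes at s ∈ {0, 1, 4}; Q'(t) = 2(t - 4) vanishes at t ∈ {4}.
Local minima of P (where P''>0): P(0)=0, P(4)=-128. Local minima of Q: Q(4)=-16.
So the global minimum of psi is P(4) + Q(4) = -128 − 16 = -144, attained at (4, 4).

-144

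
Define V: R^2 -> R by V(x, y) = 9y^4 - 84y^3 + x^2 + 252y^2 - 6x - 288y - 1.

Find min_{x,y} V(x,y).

V(x,y) separates as P(x) + Q(y) − 1, so its minimum is min P + min Q − 1.
P'(x) = 2x - 6 vanishes at x ∈ {3}; Q'(y) = 36(y - 4)(y - 2)(y - 1) vanishes at y ∈ {1, 2, 4}.
Local minima of P (where P''>0): P(3)=-9. Local minima of Q: Q(1)=-111, Q(4)=-192.
So the global minimum of V is P(3) + Q(4) − 1 = -9 − 192 − 1 = -202, attained at (3, 4).

-202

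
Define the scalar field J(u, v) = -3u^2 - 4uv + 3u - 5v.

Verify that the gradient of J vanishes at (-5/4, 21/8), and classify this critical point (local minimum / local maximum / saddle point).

saddle point

∇J = (-6u - 4v + 3, -4u - 5); substituting (-5/4, 21/8) gives ∇J = (0, 0), so (-5/4, 21/8) is indeed a critical point.
The Hessian of J is constant: H = [[-6, -4], [-4, 0]].
det(H) = (-6)·0 − (-4)² = -16.
Since det(H) < 0, H is indefinite and the critical point is a saddle point.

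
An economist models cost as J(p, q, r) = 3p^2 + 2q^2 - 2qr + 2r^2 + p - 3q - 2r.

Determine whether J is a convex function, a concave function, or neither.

convex

J is quadratic, so its Hessian is the constant matrix H = [[6, 0, 0], [0, 4, -2], [0, -2, 4]].
Leading principal minors: 6, 24, 72.
All positive ⇒ H ≻ 0 ⇒ convex.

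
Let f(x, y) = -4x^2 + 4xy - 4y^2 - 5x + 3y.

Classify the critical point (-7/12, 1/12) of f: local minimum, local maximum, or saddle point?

The Hessian of f is constant: H = [[-8, 4], [4, -8]].
det(H) = (-8)·(-8) − 4² = 48.
det(H) > 0 and tr(H) = -16 < 0, so H is negative definite and the point is a local maximum.

local maximum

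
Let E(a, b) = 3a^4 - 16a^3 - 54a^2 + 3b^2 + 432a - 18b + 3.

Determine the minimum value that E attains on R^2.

E(a,b) separates as P(a) + Q(b) + 3, so its minimum is min P + min Q + 3.
P'(a) = 12(a - 4)(a - 3)(a + 3) vanishes at a ∈ {-3, 3, 4}; Q'(b) = 6b - 18 vanishes at b ∈ {3}.
Local minima of P (where P''>0): P(-3)=-1107, P(4)=608. Local minima of Q: Q(3)=-27.
So the global minimum of E is P(-3) + Q(3) + 3 = -1107 − 27 + 3 = -1131, attained at (-3, 3).

-1131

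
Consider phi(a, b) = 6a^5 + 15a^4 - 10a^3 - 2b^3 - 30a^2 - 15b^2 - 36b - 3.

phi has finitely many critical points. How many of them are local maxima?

phi separates as a function of a plus a function of b, so ∇phi=0 decouples.
∂phi/∂a = 30a(a - 1)(a + 1)(a + 2) = 0 at a ∈ {-2, -1, 0, 1}; ∂phi/∂b = -6(b + 2)(b + 3) = 0 at b ∈ {-3, -2}.
The Hessian is diagonal: diag(phi_aa, phi_bb). Second derivatives: phi_aa(-2)=-180, phi_aa(-1)=60, phi_aa(0)=-60, phi_aa(1)=180; phi_bb(-3)=6, phi_bb(-2)=-6.
Local maxima occur where both diagonal entries negative: (-2, -2), (0, -2). Count: 2.

2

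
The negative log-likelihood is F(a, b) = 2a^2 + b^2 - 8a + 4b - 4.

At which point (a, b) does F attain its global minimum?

(2, -2)

F(a,b) separates as P(a) + Q(b) − 4, so its minimum is min P + min Q − 4.
P'(a) = 4a - 8 vanishes at a ∈ {2}; Q'(b) = 2b + 4 vanishes at b ∈ {-2}.
Local minima of P (where P''>0): P(2)=-8. Local minima of Q: Q(-2)=-4.
So the global minimum of F is P(2) + Q(-2) − 4 = -8 − 4 − 4 = -16, attained at (2, -2).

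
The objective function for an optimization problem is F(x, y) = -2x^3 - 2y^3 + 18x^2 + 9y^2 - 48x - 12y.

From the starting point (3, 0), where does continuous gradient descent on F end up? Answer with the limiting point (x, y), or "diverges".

(2, 1)

F is separable, so gradient descent decouples: x follows -∂F/∂x, y follows -∂F/∂y.
∂F/∂x = -6(x - 4)(x - 2); at x=3 this is 6, so x decreases.
∂F/∂y = -6(y - 2)(y - 1); at y=0 this is -12, so y increases.
x converges to its nearest critical value 2 (a local min of the x-part); y converges to 1. The iterate converges to (2, 1).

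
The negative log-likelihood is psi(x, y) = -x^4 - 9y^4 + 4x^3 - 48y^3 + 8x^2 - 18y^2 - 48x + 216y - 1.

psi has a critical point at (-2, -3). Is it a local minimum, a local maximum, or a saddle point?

local maximum

The mixed partial ∂²psi/∂x∂y is 0, so the Hessian at any point is diag(psi_xx, psi_yy) = diag(4(-3x^2 + 6x + 4), -36(3y^2 + 8y + 1)).
At (-2, -3): H = diag(-80, -144).
Both eigenvalues are negative, so H is negative definite: a local maximum.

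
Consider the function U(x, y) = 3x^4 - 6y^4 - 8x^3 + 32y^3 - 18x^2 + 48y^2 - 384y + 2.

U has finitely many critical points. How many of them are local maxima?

2

U separates as a function of x plus a function of y, so ∇U=0 decouples.
∂U/∂x = 12x(x - 3)(x + 1) = 0 at x ∈ {-1, 0, 3}; ∂U/∂y = -24(y - 4)(y - 2)(y + 2) = 0 at y ∈ {-2, 2, 4}.
The Hessian is diagonal: diag(U_xx, U_yy). Second derivatives: U_xx(-1)=48, U_xx(0)=-36, U_xx(3)=144; U_yy(-2)=-576, U_yy(2)=192, U_yy(4)=-288.
Local maxima occur where both diagonal entries negative: (0, -2), (0, 4). Count: 2.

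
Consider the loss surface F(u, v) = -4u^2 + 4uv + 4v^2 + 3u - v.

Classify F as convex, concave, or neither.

neither

F is quadratic, so its Hessian is the constant matrix H = [[-8, 4], [4, 8]].
det(H) = -80, tr(H) = 0.
det(H) < 0, so H is indefinite: neither convex nor concave.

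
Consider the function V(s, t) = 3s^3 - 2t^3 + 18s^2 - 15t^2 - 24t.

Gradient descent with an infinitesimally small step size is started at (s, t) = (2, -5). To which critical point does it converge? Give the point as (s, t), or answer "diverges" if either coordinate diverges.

(0, -4)

V is separable, so gradient descent decouples: s follows -∂V/∂s, t follows -∂V/∂t.
∂V/∂s = 9s(s + 4); at s=2 this is 108, so s decreases.
∂V/∂t = -6(t + 1)(t + 4); at t=-5 this is -24, so t increases.
s converges to its nearest critical value 0 (a local min of the s-part); t converges to -4. The iterate converges to (0, -4).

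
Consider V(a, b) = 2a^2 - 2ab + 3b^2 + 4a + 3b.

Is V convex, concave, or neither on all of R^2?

convex

V is quadratic, so its Hessian is the constant matrix H = [[4, -2], [-2, 6]].
det(H) = 20, tr(H) = 10.
det(H) > 0 and tr(H) > 0, so H is positive definite everywhere: convex.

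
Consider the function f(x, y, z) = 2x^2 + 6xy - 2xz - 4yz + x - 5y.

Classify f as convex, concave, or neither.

f is quadratic, so its Hessian is the constant matrix H = [[4, 6, -2], [6, 0, -4], [-2, -4, 0]].
Leading principal minors: 4, -36, 32.
Neither pattern holds ⇒ H is indefinite ⇒ neither convex nor concave.

neither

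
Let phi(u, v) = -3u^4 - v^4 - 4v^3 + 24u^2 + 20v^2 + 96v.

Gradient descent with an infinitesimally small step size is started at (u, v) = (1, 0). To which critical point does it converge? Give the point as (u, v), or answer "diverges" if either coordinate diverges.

phi is separable, so gradient descent decouples: u follows -∂phi/∂u, v follows -∂phi/∂v.
∂phi/∂u = -12u(u - 2)(u + 2); at u=1 this is 36, so u decreases.
∂phi/∂v = -4(v - 3)(v + 2)(v + 4); at v=0 this is 96, so v decreases.
u converges to its nearest critical value 0 (a local min of the u-part); v converges to -2. The iterate converges to (0, -2).

(0, -2)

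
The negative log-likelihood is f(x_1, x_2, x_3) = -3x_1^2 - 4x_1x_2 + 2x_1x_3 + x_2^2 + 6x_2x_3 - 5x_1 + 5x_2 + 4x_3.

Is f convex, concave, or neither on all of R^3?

neither

f is quadratic, so its Hessian is the constant matrix H = [[-6, -4, 2], [-4, 2, 6], [2, 6, 0]].
Leading principal minors: -6, -28, 112.
Neither pattern holds ⇒ H is indefinite ⇒ neither convex nor concave.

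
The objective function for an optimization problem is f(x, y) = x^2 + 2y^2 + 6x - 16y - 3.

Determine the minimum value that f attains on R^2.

f(x,y) separates as P(x) + Q(y) − 3, so its minimum is min P + min Q − 3.
P'(x) = 2x + 6 vanishes at x ∈ {-3}; Q'(y) = 4y - 16 vanishes at y ∈ {4}.
Local minima of P (where P''>0): P(-3)=-9. Local minima of Q: Q(4)=-32.
So the global minimum of f is P(-3) + Q(4) − 3 = -9 − 32 − 3 = -44, attained at (-3, 4).

-44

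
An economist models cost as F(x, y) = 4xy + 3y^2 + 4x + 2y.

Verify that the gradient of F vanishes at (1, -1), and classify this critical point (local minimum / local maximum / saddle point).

saddle point

∇F = (4y + 4, 4x + 6y + 2); substituting (1, -1) gives ∇F = (0, 0), so (1, -1) is indeed a critical point.
The Hessian of F is constant: H = [[0, 4], [4, 6]].
det(H) = 0·6 − 4² = -16.
Since det(H) < 0, H is indefinite and the critical point is a saddle point.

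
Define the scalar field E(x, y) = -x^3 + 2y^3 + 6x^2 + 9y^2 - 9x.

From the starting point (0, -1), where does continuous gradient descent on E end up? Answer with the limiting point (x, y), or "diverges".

E is separable, so gradient descent decouples: x follows -∂E/∂x, y follows -∂E/∂y.
∂E/∂x = -3(x - 3)(x - 1); at x=0 this is -9, so x increases.
∂E/∂y = 6y(y + 3); at y=-1 this is -12, so y increases.
x converges to its nearest critical value 1 (a local min of the x-part); y converges to 0. The iterate converges to (1, 0).

(1, 0)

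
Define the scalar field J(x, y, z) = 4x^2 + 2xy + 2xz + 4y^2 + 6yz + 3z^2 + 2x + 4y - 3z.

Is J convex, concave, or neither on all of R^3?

convex

J is quadratic, so its Hessian is the constant matrix H = [[8, 2, 2], [2, 8, 6], [2, 6, 6]].
Leading principal minors: 8, 60, 88.
All positive ⇒ H ≻ 0 ⇒ convex.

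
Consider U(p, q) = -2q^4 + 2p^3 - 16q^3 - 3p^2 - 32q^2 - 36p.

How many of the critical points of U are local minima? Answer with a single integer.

1

U separates as a function of p plus a function of q, so ∇U=0 decouples.
∂U/∂p = 6(p - 3)(p + 2) = 0 at p ∈ {-2, 3}; ∂U/∂q = -8q(q + 2)(q + 4) = 0 at q ∈ {-4, -2, 0}.
The Hessian is diagonal: diag(U_pp, U_qq). Second derivatives: U_pp(-2)=-30, U_pp(3)=30; U_qq(-4)=-64, U_qq(-2)=32, U_qq(0)=-64.
Local minima occur where both diagonal entries positive: (3, -2). Count: 1.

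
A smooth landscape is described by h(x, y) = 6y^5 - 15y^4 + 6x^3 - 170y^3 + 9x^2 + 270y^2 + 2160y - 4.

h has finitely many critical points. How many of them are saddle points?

4

h separates as a function of x plus a function of y, so ∇h=0 decouples.
∂h/∂x = 18x(x + 1) = 0 at x ∈ {-1, 0}; ∂h/∂y = 30(y - 4)(y - 3)(y + 2)(y + 3) = 0 at y ∈ {-3, -2, 3, 4}.
The Hessian is diagonal: diag(h_xx, h_yy). Second derivatives: h_xx(-1)=-18, h_xx(0)=18; h_yy(-3)=-1260, h_yy(-2)=900, h_yy(3)=-900, h_yy(4)=1260.
Saddle points occur where the two diagonal entries have opposite signs: (-1, -2), (-1, 4), (0, -3), (0, 3). Count: 4.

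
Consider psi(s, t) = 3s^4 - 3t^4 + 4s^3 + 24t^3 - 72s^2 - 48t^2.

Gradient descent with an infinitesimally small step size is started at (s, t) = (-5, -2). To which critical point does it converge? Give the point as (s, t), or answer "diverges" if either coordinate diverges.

psi is separable, so gradient descent decouples: s follows -∂psi/∂s, t follows -∂psi/∂t.
∂psi/∂s = 12s(s - 3)(s + 4); at s=-5 this is -480, so s increases.
∂psi/∂t = -12t(t - 4)(t - 2); at t=-2 this is 576, so t decreases.
The t-coordinate has no critical point in that direction and runs off to infinity.

diverges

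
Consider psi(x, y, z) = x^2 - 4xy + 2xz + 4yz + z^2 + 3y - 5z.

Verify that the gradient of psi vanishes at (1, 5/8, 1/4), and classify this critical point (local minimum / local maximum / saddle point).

∇psi = (2x - 4y + 2z, -4x + 4z + 3, 2x + 4y + 2z - 5); substituting (1, 5/8, 1/4) gives ∇psi = (0, 0, 0), so (1, 5/8, 1/4) is indeed a critical point.
The Hessian is constant: H = [[2, -4, 2], [-4, 0, 4], [2, 4, 2]].
Leading principal minors: Δ₁ = 2, Δ₂ = -16, Δ₃ = -128.
The minors fit neither the all-positive nor the alternating-sign pattern, so H is indefinite: a saddle point.

saddle point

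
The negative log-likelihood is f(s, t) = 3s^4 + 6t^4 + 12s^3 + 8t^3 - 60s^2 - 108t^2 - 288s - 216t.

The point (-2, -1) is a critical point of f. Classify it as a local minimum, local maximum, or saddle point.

The mixed partial ∂²f/∂s∂t is 0, so the Hessian at any point is diag(f_ss, f_tt) = diag(12(3s^2 + 6s - 10), 24(3t^2 + 2t - 9)).
At (-2, -1): H = diag(-120, -192).
Both eigenvalues are negative, so H is negative definite: a local maximum.

local maximum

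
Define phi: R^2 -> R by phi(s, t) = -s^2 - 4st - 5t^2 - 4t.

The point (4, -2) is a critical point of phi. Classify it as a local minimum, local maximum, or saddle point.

local maximum

The Hessian of phi is constant: H = [[-2, -4], [-4, -10]].
det(H) = (-2)·(-10) − (-4)² = 4.
det(H) > 0 and tr(H) = -12 < 0, so H is negative definite and the point is a local maximum.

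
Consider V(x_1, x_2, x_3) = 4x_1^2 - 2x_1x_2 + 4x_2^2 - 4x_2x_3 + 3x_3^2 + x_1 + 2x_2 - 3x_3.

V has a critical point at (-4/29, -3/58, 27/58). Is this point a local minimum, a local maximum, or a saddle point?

The Hessian is constant: H = [[8, -2, 0], [-2, 8, -4], [0, -4, 6]].
Leading principal minors: Δ₁ = 8, Δ₂ = 60, Δ₃ = 232.
All leading minors are positive, so H is positive definite: a local minimum.

local minimum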